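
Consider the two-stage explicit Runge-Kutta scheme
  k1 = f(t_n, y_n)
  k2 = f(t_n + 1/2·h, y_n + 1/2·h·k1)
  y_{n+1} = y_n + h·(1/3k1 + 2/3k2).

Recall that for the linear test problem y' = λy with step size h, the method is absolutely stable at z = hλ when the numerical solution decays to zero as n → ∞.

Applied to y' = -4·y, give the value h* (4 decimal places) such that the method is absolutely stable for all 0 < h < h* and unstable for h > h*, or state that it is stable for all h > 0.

(-3.0000,0); λ=-4 ⇒ h* = (3)/4 = 0.7500.

On y'=λy, z=hλ:
  k1=λy_n ⇒ h·k1=z·y_n;  k2=λ(1+1/2z)y_n ⇒ h·k2=z(1+1/2z)y_n
  y_{n+1}/y_n = 1 + 1/3z + 2/3z(1+1/2z) = 1 + z + 1/3z²
  Hence R(z) = 1 + z + 1/3z².

Solve |R(x)|<1 on ℝ⁻.
x=-1.76: |R|=0.2725
R=1: x+1/3x²=0 ⇒ x=−3=-3.0000; min R=1−1/(4·1/3)=0.2500>−1
Confirm numerically:
  x=-2.895: |R|=0.89867 <1
  x=-2.671: |R|=0.70708 <1
  x=-2.041: |R|=0.34756 <1
  x=-1.519: |R|=0.25012 <1
  x=-3.581: |R|=1.69352 >1
  x=-3.119: |R|=1.12372 >1
Interval (-3.0000, 0).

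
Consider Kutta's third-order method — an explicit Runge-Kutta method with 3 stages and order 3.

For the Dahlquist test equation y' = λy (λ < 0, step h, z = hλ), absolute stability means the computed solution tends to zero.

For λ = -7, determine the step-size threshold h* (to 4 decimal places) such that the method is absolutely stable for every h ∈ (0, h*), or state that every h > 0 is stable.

Test eqn y'=λy, z=hλ:
  order 3, 3-stage ⇒ R(z)=1+z+z^2/2+z^3/6
  (e.g. R(-1.76)=-0.11983, |R|=0.11983)

Need |R(x)|<1, x<0.
x=-1.76: |R|=0.1198
|R(-2.33)|=0.7238 |R(-2.01)|=0.3434 |R(-1.94)|=0.2751
Bisect:
  x_lo=-2.8444 |R|=1.6345  x_hi=-0.1173 |R|=0.8893
  mid=-1.48084 |R|=0.07439 →hi
  mid=-2.16260 |R|=0.50987 →hi
  mid=-2.50348 |R|=0.98484 →hi
  mid=-2.67393 |R|=1.28536 →lo
  mid=-2.58871 |R|=1.12933 →lo
  mid=-2.54609 |R|=1.05568 →lo
  mid=-2.52479 |R|=1.01991 →lo
  mid=-2.51414 |R|=1.00229 →lo
  mid=-2.50881 |R|=0.99354 →hi
  ...
  [-2.51281,-2.51264] ⇒ x*=-2.5127
Interval (-2.5127, 0).

(-2.5127,0); λ=-7 ⇒ h* = 0.3590.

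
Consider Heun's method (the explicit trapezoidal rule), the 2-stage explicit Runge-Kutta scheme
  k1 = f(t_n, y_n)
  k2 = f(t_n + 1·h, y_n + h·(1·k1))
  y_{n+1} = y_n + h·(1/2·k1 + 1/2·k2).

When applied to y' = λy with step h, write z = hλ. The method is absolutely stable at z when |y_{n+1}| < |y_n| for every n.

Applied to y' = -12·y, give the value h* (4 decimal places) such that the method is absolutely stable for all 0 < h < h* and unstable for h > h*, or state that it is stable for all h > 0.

Set f=λy, z=hλ:
  order 2, 2-stage ⇒ R(z)=1+z+z^2/2
  (e.g. R(-1.73)=0.76645, |R|=0.76645)

Find x<0 with |R(x)|<1.
x=-1.73: |R|=0.7664
|R(-1.59)|=0.6741 |R(-1.4)|=0.5800 |R(-1.38)|=0.5722
Bisect:
  x_lo=-2.7394 |R|=2.0127  x_hi=-0.1460 |R|=0.8647
  mid=-1.44267 |R|=0.59798 →hi
  mid=-2.09102 |R|=1.09516 →lo
  mid=-1.76685 |R|=0.79403 →hi
  mid=-1.92893 |R|=0.93146 →hi
  mid=-2.00998 |R|=1.01003 →lo
  mid=-1.96946 |R|=0.96992 →hi
  mid=-1.98972 |R|=0.98977 →hi
  mid=-1.99985 |R|=0.99985 →hi
  mid=-2.00491 |R|=1.00492 →lo
  mid=-2.00238 |R|=1.00238 →lo
  ...
  [-2.00001,-1.99985] ⇒ x*=-2.0000
So |R|<1 on (-2.0000, 0).

(-2.0000,0); λ=-12 ⇒ h* = 0.1667.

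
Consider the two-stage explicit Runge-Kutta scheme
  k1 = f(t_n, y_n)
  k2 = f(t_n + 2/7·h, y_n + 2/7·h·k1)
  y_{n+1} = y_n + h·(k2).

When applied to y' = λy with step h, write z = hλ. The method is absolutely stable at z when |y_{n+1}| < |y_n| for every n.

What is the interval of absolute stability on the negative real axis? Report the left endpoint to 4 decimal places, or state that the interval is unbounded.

z∈(-3.5000,0).

On y'=λy, z=hλ:
  k1=λy_n ⇒ h·k1=z·y_n;  k2=λ(1+2/7z)y_n ⇒ h·k2=z(1+2/7z)y_n
  y_{n+1}/y_n = 1 + z(1+2/7z) = 1 + z + 2/7z²
  Hence R(z) = 1 + z + 2/7z².

Boundary: |R(x)|=1, x<0.
x=-1.62: |R|=0.1298
R=1: x+2/7x²=0 ⇒ x=−7/2=-3.5000; min R=1−1/(4·2/7)=0.1250>−1
Confirm numerically:
  x=-2.918: |R|=0.51478 <1
  x=-2.807: |R|=0.44421 <1
  x=-2.781: |R|=0.42870 <1
  x=-2.362: |R|=0.23201 <1
  x=-4.018: |R|=1.59466 >1
  x=-3.665: |R|=1.17278 >1
So |R|<1 on (-3.5000, 0).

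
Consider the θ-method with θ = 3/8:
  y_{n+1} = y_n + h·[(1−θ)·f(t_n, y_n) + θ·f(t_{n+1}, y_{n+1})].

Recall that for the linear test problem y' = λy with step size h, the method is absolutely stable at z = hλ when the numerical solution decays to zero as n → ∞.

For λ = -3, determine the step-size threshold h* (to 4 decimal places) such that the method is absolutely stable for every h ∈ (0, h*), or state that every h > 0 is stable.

(-8.0000,0); λ=-3 ⇒ h* = (8)/3 = 2.6667.

On y'=λy, z=hλ:
  y_{n+1} = y_n + z·[5/8·y_n + 3/8·y_{n+1}] ⇒ (1 − 3/8z)y_{n+1} = (1 + 5/8z)y_n
  Hence R(z) = (1 + 5/8z)/(1 − 3/8z).

Find x<0 with |R(x)|<1.
x=-1.05: |R|=0.2466
R=−1: 1+5/8x = −1+3/8x ⇒ -1/4x=2 ⇒ x=2/(-1/4)=-8.0000
Confirm numerically:
  x=-7.474: |R|=0.96542 <1
  x=-7.225: |R|=0.94777 <1
  x=-3.823: |R|=0.57091 <1
  x=-3.355: |R|=0.48575 <1
  x=-8.310: |R|=1.01883 >1
  x=-8.237: |R|=1.01449 >1
So |R|<1 on (-8.0000, 0).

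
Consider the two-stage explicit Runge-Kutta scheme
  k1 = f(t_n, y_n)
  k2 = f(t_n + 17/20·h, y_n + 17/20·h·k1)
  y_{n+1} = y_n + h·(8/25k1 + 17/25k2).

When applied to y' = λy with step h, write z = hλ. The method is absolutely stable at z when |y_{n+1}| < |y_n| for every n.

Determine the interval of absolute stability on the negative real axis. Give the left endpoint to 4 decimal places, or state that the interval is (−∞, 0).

(-1.7301, 0).

On y'=λy, z=hλ:
  k1=λy_n ⇒ h·k1=z·y_n;  k2=λ(1+17/20z)y_n ⇒ h·k2=z(1+17/20z)y_n
  y_{n+1}/y_n = 1 + 8/25z + 17/25z(1+17/20z) = 1 + z + 289/500z²
  R(z) = 1 + z + 289/500z².

Need |R(x)|<1, x<0.
x=-1.7: |R|=0.9704
R=1: x+289/500x²=0 ⇒ x=−500/289=-1.7301; min R=1−1/(4·289/500)=0.5675>−1
Confirm numerically:
  x=-1.655: |R|=0.92816 <1
  x=-1.483: |R|=0.78819 <1
  x=-1.186: |R|=0.62701 <1
  x=-1.096: |R|=0.59830 <1
  x=-2.107: |R|=1.45900 >1
  x=-1.935: |R|=1.22916 >1
So |R|<1 on (-1.7301, 0).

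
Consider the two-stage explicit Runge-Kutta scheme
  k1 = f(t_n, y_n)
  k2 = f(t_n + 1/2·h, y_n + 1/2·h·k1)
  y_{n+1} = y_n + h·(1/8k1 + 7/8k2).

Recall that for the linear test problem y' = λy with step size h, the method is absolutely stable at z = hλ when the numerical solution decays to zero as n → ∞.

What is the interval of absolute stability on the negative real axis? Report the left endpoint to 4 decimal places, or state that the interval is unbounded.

Test eqn y'=λy, z=hλ:
  k1=λy_n ⇒ h·k1=z·y_n;  k2=λ(1+1/2z)y_n ⇒ h·k2=z(1+1/2z)y_n
  y_{n+1}/y_n = 1 + 1/8z + 7/8z(1+1/2z) = 1 + z + 7/16z²
  R(z) = 1 + z + 7/16z².

Solve |R(x)|<1 on ℝ⁻.
x=-1.47: |R|=0.4754
R=1: x+7/16x²=0 ⇒ x=−16/7=-2.2857; min R=1−1/(4·7/16)=0.4286>−1
Confirm numerically:
  x=-1.710: |R|=0.56929 <1
  x=-1.182: |R|=0.42924 <1
  x=-0.949: |R|=0.44501 <1
  x=-2.884: |R|=1.75489 >1
  x=-2.752: |R|=1.56141 >1
  x=-2.685: |R|=1.46904 >1
Interval (-2.2857, 0).

(-2.2857, 0).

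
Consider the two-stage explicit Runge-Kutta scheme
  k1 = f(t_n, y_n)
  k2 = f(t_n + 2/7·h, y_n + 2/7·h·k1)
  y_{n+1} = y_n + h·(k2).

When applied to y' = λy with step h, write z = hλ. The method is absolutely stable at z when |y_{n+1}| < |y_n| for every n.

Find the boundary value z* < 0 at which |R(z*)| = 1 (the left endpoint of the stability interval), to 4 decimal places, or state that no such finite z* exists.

left endpoint -3.5000.

Set f=λy, z=hλ:
  k1=λy_n ⇒ h·k1=z·y_n;  k2=λ(1+2/7z)y_n ⇒ h·k2=z(1+2/7z)y_n
  y_{n+1}/y_n = 1 + z(1+2/7z) = 1 + z + 2/7z²
  ⇒ R(z) = 1 + z + 2/7z².

Find x<0 with |R(x)|<1.
x=-0.82: |R|=0.3721
R=1: x+2/7x²=0 ⇒ x=−7/2=-3.5000; min R=1−1/(4·2/7)=0.1250>−1
Confirm numerically:
  x=-3.088: |R|=0.63650 <1
  x=-2.885: |R|=0.49306 <1
  x=-1.829: |R|=0.12678 <1
  x=-1.430: |R|=0.15426 <1
  x=-4.070: |R|=1.66283 >1
  x=-3.781: |R|=1.30356 >1
  x=-3.735: |R|=1.25078 >1
Stable set (-3.5000, 0).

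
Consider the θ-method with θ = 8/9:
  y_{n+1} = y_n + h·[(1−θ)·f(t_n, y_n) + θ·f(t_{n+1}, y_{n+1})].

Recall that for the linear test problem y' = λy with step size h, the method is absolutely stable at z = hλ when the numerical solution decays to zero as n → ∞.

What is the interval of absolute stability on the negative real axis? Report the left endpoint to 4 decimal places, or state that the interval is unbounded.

interval (−∞, 0).

Set f=λy, z=hλ:
  y_{n+1} = y_n + z·[1/9·y_n + 8/9·y_{n+1}] ⇒ (1 − 8/9z)y_{n+1} = (1 + 1/9z)y_n
  Hence R(z) = (1 + 1/9z)/(1 − 8/9z).

Boundary: |R(x)|=1, x<0.
x=-0.92: |R|=0.4939
x=-2: |R|=0.2800
x=-10: |R|=0.0112
x=-100: |R|=0.1125
θ=8/9≥1/2 ⇒ |1+1/9x|<|1−8/9x| ∀x<0 ⇒ interval (−∞,0).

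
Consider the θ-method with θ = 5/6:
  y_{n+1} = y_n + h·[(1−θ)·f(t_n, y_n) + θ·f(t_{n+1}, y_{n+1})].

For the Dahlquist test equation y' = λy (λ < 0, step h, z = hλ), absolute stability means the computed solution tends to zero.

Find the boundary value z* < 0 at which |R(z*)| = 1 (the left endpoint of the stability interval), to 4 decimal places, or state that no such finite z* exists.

Set f=λy, z=hλ:
  y_{n+1} = y_n + z·[1/6·y_n + 5/6·y_{n+1}] ⇒ (1 − 5/6z)y_{n+1} = (1 + 1/6z)y_n
  Hence R(z) = (1 + 1/6z)/(1 − 5/6z).

Solve |R(x)|<1 on ℝ⁻.
x=-0.74: |R|=0.5423
x=-2: |R|=0.2500
x=-10: |R|=0.0714
x=-100: |R|=0.1858
θ=5/6≥1/2 ⇒ |1+1/6x|<|1−5/6x| ∀x<0 ⇒ unbounded interval.

unbounded; (−∞, 0).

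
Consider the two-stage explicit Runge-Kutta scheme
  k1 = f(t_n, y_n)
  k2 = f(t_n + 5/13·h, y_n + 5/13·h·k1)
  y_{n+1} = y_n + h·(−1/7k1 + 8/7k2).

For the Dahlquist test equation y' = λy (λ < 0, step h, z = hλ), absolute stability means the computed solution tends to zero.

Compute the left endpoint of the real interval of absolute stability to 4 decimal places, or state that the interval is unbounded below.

z* = -2.2750.

On y'=λy, z=hλ:
  k1=λy_n ⇒ h·k1=z·y_n;  k2=λ(1+5/13z)y_n ⇒ h·k2=z(1+5/13z)y_n
  y_{n+1}/y_n = 1 − 1/7z + 8/7z(1+5/13z) = 1 + z + 40/91z²
  so R(z) = 1 + z + 40/91z².

Need |R(x)|<1, x<0.
x=-0.31: |R|=0.7322
R=1: x+40/91x²=0 ⇒ x=−91/40=-2.2750; min R=1−1/(4·40/91)=0.4313>−1
Confirm numerically:
  x=-1.572: |R|=0.51423 <1
  x=-1.483: |R|=0.48372 <1
  x=-1.079: |R|=0.43275 <1
  x=-0.932: |R|=0.44981 <1
  x=-2.770: |R|=1.60270 >1
  x=-2.666: |R|=1.45820 >1
  x=-2.603: |R|=1.37529 >1
So |R|<1 on (-2.2750, 0).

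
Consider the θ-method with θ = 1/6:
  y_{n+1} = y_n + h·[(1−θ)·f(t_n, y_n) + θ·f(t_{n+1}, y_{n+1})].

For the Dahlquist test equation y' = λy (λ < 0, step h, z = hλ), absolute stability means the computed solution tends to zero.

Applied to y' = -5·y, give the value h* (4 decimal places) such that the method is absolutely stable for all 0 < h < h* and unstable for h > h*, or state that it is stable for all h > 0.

On y'=λy, z=hλ:
  y_{n+1} = y_n + z·[5/6·y_n + 1/6·y_{n+1}] ⇒ (1 − 1/6z)y_{n+1} = (1 + 5/6z)y_n
  so R(z) = (1 + 5/6z)/(1 − 1/6z).

Find x<0 with |R(x)|<1.
x=-1.43: |R|=0.1548
R=−1: 1+5/6x = −1+1/6x ⇒ -2/3x=2 ⇒ x=2/(-2/3)=-3.0000
Confirm numerically:
  x=-2.297: |R|=0.66108 <1
  x=-2.112: |R|=0.56213 <1
  x=-1.675: |R|=0.30945 <1
  x=-3.360: |R|=1.15385 >1
  x=-3.307: |R|=1.13194 >1
  x=-3.085: |R|=1.03742 >1
Interval (-3.0000, 0).

(-3.0000,0); λ=-5 ⇒ h* = (3)/5 = 0.6000.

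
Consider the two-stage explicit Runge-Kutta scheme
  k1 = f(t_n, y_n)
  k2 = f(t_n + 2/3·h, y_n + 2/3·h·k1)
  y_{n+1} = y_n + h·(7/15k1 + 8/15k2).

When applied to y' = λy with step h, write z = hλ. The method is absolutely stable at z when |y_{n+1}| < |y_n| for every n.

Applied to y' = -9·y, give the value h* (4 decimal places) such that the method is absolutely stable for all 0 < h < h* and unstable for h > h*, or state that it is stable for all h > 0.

Set f=λy, z=hλ:
  k1=λy_n ⇒ h·k1=z·y_n;  k2=λ(1+2/3z)y_n ⇒ h·k2=z(1+2/3z)y_n
  y_{n+1}/y_n = 1 + 7/15z + 8/15z(1+2/3z) = 1 + z + 16/45z²
  ⇒ R(z) = 1 + z + 16/45z².

Boundary: |R(x)|=1, x<0.
x=-1.22: |R|=0.3092
R=1: x+16/45x²=0 ⇒ x=−45/16=-2.8125; min R=1−1/(4·16/45)=0.2969>−1
Confirm numerically:
  x=-2.049: |R|=0.44376 <1
  x=-1.489: |R|=0.29931 <1
  x=-1.460: |R|=0.29790 <1
  x=-1.197: |R|=0.31244 <1
  x=-3.340: |R|=1.62644 >1
  x=-3.081: |R|=1.29413 >1
Interval (-2.8125, 0).

(-2.8125,0); λ=-9 ⇒ h* = (45/16)/9 = 0.3125.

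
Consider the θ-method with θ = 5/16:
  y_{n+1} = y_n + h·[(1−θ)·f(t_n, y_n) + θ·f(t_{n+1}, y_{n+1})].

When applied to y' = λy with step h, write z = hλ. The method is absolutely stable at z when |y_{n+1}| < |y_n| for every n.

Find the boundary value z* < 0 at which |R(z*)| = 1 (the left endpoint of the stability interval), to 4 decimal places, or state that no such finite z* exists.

left endpoint -5.3333.

Test eqn y'=λy, z=hλ:
  y_{n+1} = y_n + z·[11/16·y_n + 5/16·y_{n+1}] ⇒ (1 − 5/16z)y_{n+1} = (1 + 11/16z)y_n
  ⇒ R(z) = (1 + 11/16z)/(1 − 5/16z).

Find x<0 with |R(x)|<1.
x=-0.86: |R|=0.3222
R=−1: 1+11/16x = −1+5/16x ⇒ -3/8x=2 ⇒ x=2/(-3/8)=-5.3333
Confirm numerically:
  x=-4.469: |R|=0.86475 <1
  x=-4.393: |R|=0.85139 <1
  x=-2.973: |R|=0.54116 <1
  x=-2.645: |R|=0.44808 <1
  x=-5.847: |R|=1.06813 >1
  x=-5.511: |R|=1.02447 >1
  x=-5.439: |R|=1.01468 >1
Stable set (-5.3333, 0).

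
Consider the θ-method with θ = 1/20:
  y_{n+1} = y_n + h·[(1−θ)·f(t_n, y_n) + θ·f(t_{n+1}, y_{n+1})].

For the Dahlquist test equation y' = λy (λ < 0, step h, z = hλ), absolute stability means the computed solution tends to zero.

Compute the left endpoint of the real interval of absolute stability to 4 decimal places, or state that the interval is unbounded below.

z* = -2.2222.

On y'=λy, z=hλ:
  y_{n+1} = y_n + z·[19/20·y_n + 1/20·y_{n+1}] ⇒ (1 − 1/20z)y_{n+1} = (1 + 19/20z)y_n
  R(z) = (1 + 19/20z)/(1 − 1/20z).

Find x<0 with |R(x)|<1.
x=-0.68: |R|=0.3424
R=−1: 1+19/20x = −1+1/20x ⇒ -9/10x=2 ⇒ x=2/(-9/10)=-2.2222
Confirm numerically:
  x=-2.056: |R|=0.86435 <1
  x=-2.044: |R|=0.85447 <1
  x=-1.604: |R|=0.48491 <1
  x=-1.075: |R|=0.02017 <1
  x=-2.700: |R|=1.37885 >1
  x=-2.430: |R|=1.16674 >1
So |R|<1 on (-2.2222, 0).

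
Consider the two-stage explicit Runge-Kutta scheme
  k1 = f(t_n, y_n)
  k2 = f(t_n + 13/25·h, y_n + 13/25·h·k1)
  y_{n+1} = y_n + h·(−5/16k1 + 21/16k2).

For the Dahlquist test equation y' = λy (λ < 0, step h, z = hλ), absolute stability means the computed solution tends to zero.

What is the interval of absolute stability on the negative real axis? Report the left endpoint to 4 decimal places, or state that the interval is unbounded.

(-1.4652, 0).

Test eqn y'=λy, z=hλ:
  k1=λy_n ⇒ h·k1=z·y_n;  k2=λ(1+13/25z)y_n ⇒ h·k2=z(1+13/25z)y_n
  y_{n+1}/y_n = 1 − 5/16z + 21/16z(1+13/25z) = 1 + z + 273/400z²
  so R(z) = 1 + z + 273/400z².

Find x<0 with |R(x)|<1.
x=-1.68: |R|=1.2463
R=1: x+273/400x²=0 ⇒ x=−400/273=-1.4652; min R=1−1/(4·273/400)=0.6337>−1
Confirm numerically:
  x=-1.122: |R|=0.73719 <1
  x=-1.113: |R|=0.73246 <1
  x=-0.895: |R|=0.65170 <1
  x=-1.694: |R|=1.26453 >1
  x=-1.688: |R|=1.25668 >1
Interval (-1.4652, 0).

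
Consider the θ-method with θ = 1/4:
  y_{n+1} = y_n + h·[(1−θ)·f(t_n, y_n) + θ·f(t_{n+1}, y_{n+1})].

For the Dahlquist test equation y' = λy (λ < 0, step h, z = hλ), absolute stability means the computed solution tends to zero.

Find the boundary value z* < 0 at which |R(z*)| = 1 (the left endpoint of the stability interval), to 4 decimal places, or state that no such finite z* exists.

z* = -4.0000.

With y'=λy (z=hλ):
  y_{n+1} = y_n + z·[3/4·y_n + 1/4·y_{n+1}] ⇒ (1 − 1/4z)y_{n+1} = (1 + 3/4z)y_n
  R(z) = (1 + 3/4z)/(1 − 1/4z).

Need |R(x)|<1, x<0.
x=-1.8: |R|=0.2414
R=−1: 1+3/4x = −1+1/4x ⇒ -1/2x=2 ⇒ x=2/(-1/2)=-4.0000
Confirm numerically:
  x=-2.623: |R|=0.58418 <1
  x=-2.377: |R|=0.49098 <1
  x=-2.209: |R|=0.42310 <1
  x=-2.155: |R|=0.40049 <1
  x=-4.503: |R|=1.11831 >1
  x=-4.455: |R|=1.10763 >1
  x=-4.093: |R|=1.02298 >1
Interval (-4.0000, 0).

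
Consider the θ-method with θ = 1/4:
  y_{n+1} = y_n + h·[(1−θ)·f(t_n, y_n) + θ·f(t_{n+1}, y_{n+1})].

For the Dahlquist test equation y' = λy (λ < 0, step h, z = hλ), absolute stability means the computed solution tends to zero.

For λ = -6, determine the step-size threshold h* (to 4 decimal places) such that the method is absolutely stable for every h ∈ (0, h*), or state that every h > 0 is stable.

Set f=λy, z=hλ:
  y_{n+1} = y_n + z·[3/4·y_n + 1/4·y_{n+1}] ⇒ (1 − 1/4z)y_{n+1} = (1 + 3/4z)y_n
  so R(z) = (1 + 3/4z)/(1 − 1/4z).

Boundary: |R(x)|=1, x<0.
x=-0.99: |R|=0.2064
R=−1: 1+3/4x = −1+1/4x ⇒ -1/2x=2 ⇒ x=2/(-1/2)=-4.0000
Confirm numerically:
  x=-3.695: |R|=0.92073 <1
  x=-3.013: |R|=0.71852 <1
  x=-2.840: |R|=0.66082 <1
  x=-4.463: |R|=1.10942 >1
  x=-4.369: |R|=1.08818 >1
Stable set (-4.0000, 0).

(-4.0000,0); λ=-6 ⇒ h* = (4)/6 = 0.6667.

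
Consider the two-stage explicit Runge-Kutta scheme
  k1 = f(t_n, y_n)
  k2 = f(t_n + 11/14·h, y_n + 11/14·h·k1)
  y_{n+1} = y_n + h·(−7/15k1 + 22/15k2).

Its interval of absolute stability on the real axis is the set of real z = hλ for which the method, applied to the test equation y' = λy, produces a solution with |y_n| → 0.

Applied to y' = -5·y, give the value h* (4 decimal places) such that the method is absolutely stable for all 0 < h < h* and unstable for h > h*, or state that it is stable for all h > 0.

On y'=λy, z=hλ:
  k1=λy_n ⇒ h·k1=z·y_n;  k2=λ(1+11/14z)y_n ⇒ h·k2=z(1+11/14z)y_n
  y_{n+1}/y_n = 1 − 7/15z + 22/15z(1+11/14z) = 1 + z + 121/105z²
  R(z) = 1 + z + 121/105z².

Find x<0 with |R(x)|<1.
x=-0.81: |R|=0.9461
R=1: x+121/105x²=0 ⇒ x=−105/121=-0.8678; min R=1−1/(4·121/105)=0.7831>−1
Confirm numerically:
  x=-0.767: |R|=0.91093 <1
  x=-0.643: |R|=0.83345 <1
  x=-0.528: |R|=0.79327 <1
  x=-1.269: |R|=1.58675 >1
  x=-0.938: |R|=1.07592 >1
  x=-0.915: |R|=1.04980 >1
So |R|<1 on (-0.8678, 0).

(-0.8678,0); λ=-5 ⇒ h* = (105/121)/5 = 0.1736.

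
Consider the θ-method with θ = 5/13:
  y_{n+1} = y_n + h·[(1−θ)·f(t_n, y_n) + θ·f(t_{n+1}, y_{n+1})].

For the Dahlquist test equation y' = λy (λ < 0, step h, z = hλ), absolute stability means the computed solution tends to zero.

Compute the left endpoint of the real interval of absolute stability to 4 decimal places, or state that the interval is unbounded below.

z* = -8.6667.

On y'=λy, z=hλ:
  y_{n+1} = y_n + z·[8/13·y_n + 5/13·y_{n+1}] ⇒ (1 − 5/13z)y_{n+1} = (1 + 8/13z)y_n
  Hence R(z) = (1 + 8/13z)/(1 − 5/13z).

Boundary: |R(x)|=1, x<0.
x=-1.42: |R|=0.0816
R=−1: 1+8/13x = −1+5/13x ⇒ -3/13x=2 ⇒ x=2/(-3/13)=-8.6667
Confirm numerically:
  x=-8.296: |R|=0.97959 <1
  x=-7.103: |R|=0.90331 <1
  x=-3.687: |R|=0.52477 <1
  x=-9.095: |R|=1.02198 >1
  x=-9.009: |R|=1.01769 >1
  x=-8.782: |R|=1.00608 >1
Stable set (-8.6667, 0).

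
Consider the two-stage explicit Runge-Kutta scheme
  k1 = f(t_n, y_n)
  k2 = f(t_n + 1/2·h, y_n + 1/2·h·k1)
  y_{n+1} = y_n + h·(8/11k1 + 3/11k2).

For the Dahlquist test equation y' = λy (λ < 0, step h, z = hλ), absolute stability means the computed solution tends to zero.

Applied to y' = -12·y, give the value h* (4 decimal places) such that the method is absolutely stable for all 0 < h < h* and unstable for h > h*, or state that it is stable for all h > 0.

Set f=λy, z=hλ:
  k1=λy_n ⇒ h·k1=z·y_n;  k2=λ(1+1/2z)y_n ⇒ h·k2=z(1+1/2z)y_n
  y_{n+1}/y_n = 1 + 8/11z + 3/11z(1+1/2z) = 1 + z + 3/22z²
  R(z) = 1 + z + 3/22z².

Find x<0 with |R(x)|<1.
x=-1.78: |R|=0.3479
R=1: x+3/22x²=0 ⇒ x=−22/3=-7.3333; min R=1−1/(4·3/22)=-0.8333>−1
Confirm numerically:
  x=-7.140: |R|=0.81176 <1
  x=-5.364: |R|=0.44048 <1
  x=-5.282: |R|=0.47752 <1
  x=-7.719: |R|=1.40595 >1
  x=-7.642: |R|=1.32166 >1
  x=-7.442: |R|=1.11028 >1
So |R|<1 on (-7.3333, 0).

(-7.3333,0); λ=-12 ⇒ h* = (22/3)/12 = 0.6111.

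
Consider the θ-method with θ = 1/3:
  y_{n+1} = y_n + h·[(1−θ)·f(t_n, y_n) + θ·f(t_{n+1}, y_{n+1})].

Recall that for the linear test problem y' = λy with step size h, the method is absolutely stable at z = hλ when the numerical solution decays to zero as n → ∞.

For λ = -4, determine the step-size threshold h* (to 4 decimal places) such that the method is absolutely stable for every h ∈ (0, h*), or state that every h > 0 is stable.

(-6.0000,0); λ=-4 ⇒ h* = (6)/4 = 1.5000.

Test eqn y'=λy, z=hλ:
  y_{n+1} = y_n + z·[2/3·y_n + 1/3·y_{n+1}] ⇒ (1 − 1/3z)y_{n+1} = (1 + 2/3z)y_n
  so R(z) = (1 + 2/3z)/(1 − 1/3z).

Need |R(x)|<1, x<0.
x=-0.95: |R|=0.2785
R=−1: 1+2/3x = −1+1/3x ⇒ -1/3x=2 ⇒ x=2/(-1/3)=-6.0000
Confirm numerically:
  x=-5.972: |R|=0.99688 <1
  x=-5.031: |R|=0.87934 <1
  x=-3.360: |R|=0.58491 <1
  x=-6.578: |R|=1.06035 >1
  x=-6.526: |R|=1.05522 >1
So |R|<1 on (-6.0000, 0).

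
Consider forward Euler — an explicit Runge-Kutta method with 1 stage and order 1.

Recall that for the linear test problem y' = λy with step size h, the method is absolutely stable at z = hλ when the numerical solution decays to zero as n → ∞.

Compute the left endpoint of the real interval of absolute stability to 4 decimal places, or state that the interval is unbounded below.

Set f=λy, z=hλ:
  order 1, 1-stage ⇒ R(z)=1+z
  (e.g. R(-0.42)=0.58000, |R|=0.58000)

Boundary: |R(x)|=1, x<0.
x=-0.42: |R|=0.5800
|R(-1.59)|=0.5900 |R(-1.29)|=0.2900 |R(-1.21)|=0.2100
Bisect:
  x_lo=-2.7353 |R|=1.7353  x_hi=-0.2661 |R|=0.7339
  mid=-1.50072 |R|=0.50072 →hi
  mid=-2.11801 |R|=1.11801 →lo
  mid=-1.80936 |R|=0.80936 →hi
  mid=-1.96368 |R|=0.96368 →hi
  mid=-2.04084 |R|=1.04084 →lo
  mid=-2.00226 |R|=1.00226 →lo
  mid=-1.98297 |R|=0.98297 →hi
  mid=-1.99262 |R|=0.99262 →hi
  ...
  [-2.00000,-1.99985] ⇒ x*=-2.0000
Interval (-2.0000, 0).

left endpoint -2.0000.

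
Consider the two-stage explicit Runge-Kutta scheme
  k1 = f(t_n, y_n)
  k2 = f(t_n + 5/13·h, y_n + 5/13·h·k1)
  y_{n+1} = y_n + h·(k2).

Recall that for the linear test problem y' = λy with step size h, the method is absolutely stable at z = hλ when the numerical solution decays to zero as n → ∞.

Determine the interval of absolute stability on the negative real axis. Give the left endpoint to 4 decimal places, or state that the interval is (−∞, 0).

(-2.6000, 0).

Set f=λy, z=hλ:
  k1=λy_n ⇒ h·k1=z·y_n;  k2=λ(1+5/13z)y_n ⇒ h·k2=z(1+5/13z)y_n
  y_{n+1}/y_n = 1 + z(1+5/13z) = 1 + z + 5/13z²
  Hence R(z) = 1 + z + 5/13z².

Need |R(x)|<1, x<0.
x=-0.6: |R|=0.5385
R=1: x+5/13x²=0 ⇒ x=−13/5=-2.6000; min R=1−1/(4·5/13)=0.3500>−1
Confirm numerically:
  x=-2.224: |R|=0.67838 <1
  x=-2.140: |R|=0.62138 <1
  x=-2.126: |R|=0.61241 <1
  x=-2.847: |R|=1.27046 >1
  x=-2.843: |R|=1.26571 >1
  x=-2.639: |R|=1.03958 >1
Stable set (-2.6000, 0).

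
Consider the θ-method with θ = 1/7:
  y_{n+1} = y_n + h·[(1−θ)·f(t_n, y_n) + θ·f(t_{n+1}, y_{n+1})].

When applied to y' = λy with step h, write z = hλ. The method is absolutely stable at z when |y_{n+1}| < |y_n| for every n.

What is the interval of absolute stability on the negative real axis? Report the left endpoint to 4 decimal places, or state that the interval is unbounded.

On y'=λy, z=hλ:
  y_{n+1} = y_n + z·[6/7·y_n + 1/7·y_{n+1}] ⇒ (1 − 1/7z)y_{n+1} = (1 + 6/7z)y_n
  so R(z) = (1 + 6/7z)/(1 − 1/7z).

Need |R(x)|<1, x<0.
x=-0.53: |R|=0.5073
R=−1: 1+6/7x = −1+1/7x ⇒ -5/7x=2 ⇒ x=2/(-5/7)=-2.8000
Confirm numerically:
  x=-2.559: |R|=0.87394 <1
  x=-2.156: |R|=0.64832 <1
  x=-1.904: |R|=0.49686 <1
  x=-1.419: |R|=0.17983 <1
  x=-3.380: |R|=1.27938 >1
  x=-3.213: |R|=1.20219 >1
  x=-3.190: |R|=1.19136 >1
Interval (-2.8000, 0).

(-2.8000, 0).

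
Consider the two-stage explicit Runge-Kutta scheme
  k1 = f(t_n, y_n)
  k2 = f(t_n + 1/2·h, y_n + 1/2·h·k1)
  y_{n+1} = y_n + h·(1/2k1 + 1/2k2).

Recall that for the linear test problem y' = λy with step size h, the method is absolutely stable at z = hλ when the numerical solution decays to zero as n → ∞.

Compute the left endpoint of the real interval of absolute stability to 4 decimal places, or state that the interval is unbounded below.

With y'=λy (z=hλ):
  k1=λy_n ⇒ h·k1=z·y_n;  k2=λ(1+1/2z)y_n ⇒ h·k2=z(1+1/2z)y_n
  y_{n+1}/y_n = 1 + 1/2z + 1/2z(1+1/2z) = 1 + z + 1/4z²
  R(z) = 1 + z + 1/4z².

Find x<0 with |R(x)|<1.
x=-1.28: |R|=0.1296
R=1: x+1/4x²=0 ⇒ x=−4=-4.0000; min R=1−1/(4·1/4)=0.0000>−1
Confirm numerically:
  x=-3.003: |R|=0.25150 <1
  x=-2.262: |R|=0.01716 <1
  x=-2.148: |R|=0.00548 <1
  x=-1.775: |R|=0.01266 <1
  x=-4.366: |R|=1.39949 >1
  x=-4.173: |R|=1.18048 >1
  x=-4.132: |R|=1.13636 >1
Stable set (-4.0000, 0).

z* = -4.0000.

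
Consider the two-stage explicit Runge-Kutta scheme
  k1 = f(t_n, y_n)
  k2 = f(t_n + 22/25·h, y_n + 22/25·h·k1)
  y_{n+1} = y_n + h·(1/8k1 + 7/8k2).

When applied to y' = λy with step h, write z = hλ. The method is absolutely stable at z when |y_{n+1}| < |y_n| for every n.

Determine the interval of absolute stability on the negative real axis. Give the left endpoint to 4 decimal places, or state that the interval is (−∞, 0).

Test eqn y'=λy, z=hλ:
  k1=λy_n ⇒ h·k1=z·y_n;  k2=λ(1+22/25z)y_n ⇒ h·k2=z(1+22/25z)y_n
  y_{n+1}/y_n = 1 + 1/8z + 7/8z(1+22/25z) = 1 + z + 77/100z²
  so R(z) = 1 + z + 77/100z².

Boundary: |R(x)|=1, x<0.
x=-1.1: |R|=0.8317
R=1: x+77/100x²=0 ⇒ x=−100/77=-1.2987; min R=1−1/(4·77/100)=0.6753>−1
Confirm numerically:
  x=-1.117: |R|=0.84372 <1
  x=-0.924: |R|=0.73341 <1
  x=-0.684: |R|=0.67625 <1
  x=-1.844: |R|=1.77426 >1
  x=-1.786: |R|=1.67014 >1
  x=-1.466: |R|=1.18885 >1
Interval (-1.2987, 0).

z∈(-1.2987,0).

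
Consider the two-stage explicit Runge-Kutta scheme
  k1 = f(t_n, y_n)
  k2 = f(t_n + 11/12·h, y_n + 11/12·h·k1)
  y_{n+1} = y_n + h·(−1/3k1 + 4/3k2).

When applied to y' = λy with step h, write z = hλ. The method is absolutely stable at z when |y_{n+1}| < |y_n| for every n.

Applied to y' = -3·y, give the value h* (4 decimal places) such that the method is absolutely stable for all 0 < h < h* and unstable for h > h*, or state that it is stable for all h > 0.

Test eqn y'=λy, z=hλ:
  k1=λy_n ⇒ h·k1=z·y_n;  k2=λ(1+11/12z)y_n ⇒ h·k2=z(1+11/12z)y_n
  y_{n+1}/y_n = 1 − 1/3z + 4/3z(1+11/12z) = 1 + z + 11/9z²
  R(z) = 1 + z + 11/9z².

Solve |R(x)|<1 on ℝ⁻.
x=-1.44: |R|=2.0944
R=1: x+11/9x²=0 ⇒ x=−9/11=-0.8182; min R=1−1/(4·11/9)=0.7955>−1
Confirm numerically:
  x=-0.745: |R|=0.93336 <1
  x=-0.659: |R|=0.87179 <1
  x=-0.634: |R|=0.85728 <1
  x=-1.081: |R|=1.34724 >1
  x=-1.012: |R|=1.23973 >1
So |R|<1 on (-0.8182, 0).

(-0.8182,0); λ=-3 ⇒ h* = (9/11)/3 = 0.2727.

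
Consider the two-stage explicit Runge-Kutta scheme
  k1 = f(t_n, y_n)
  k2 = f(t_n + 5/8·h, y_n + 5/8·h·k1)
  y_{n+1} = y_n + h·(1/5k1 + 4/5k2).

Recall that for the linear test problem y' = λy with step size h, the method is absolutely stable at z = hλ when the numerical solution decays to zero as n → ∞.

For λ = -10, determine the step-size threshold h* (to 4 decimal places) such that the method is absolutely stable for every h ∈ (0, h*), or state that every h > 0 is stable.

Test eqn y'=λy, z=hλ:
  k1=λy_n ⇒ h·k1=z·y_n;  k2=λ(1+5/8z)y_n ⇒ h·k2=z(1+5/8z)y_n
  y_{n+1}/y_n = 1 + 1/5z + 4/5z(1+5/8z) = 1 + z + 1/2z²
  R(z) = 1 + z + 1/2z².

Find x<0 with |R(x)|<1.
x=-0.58: |R|=0.5882
R=1: x+1/2x²=0 ⇒ x=−2=-2.0000; min R=1−1/(4·1/2)=0.5000>−1
Confirm numerically:
  x=-1.748: |R|=0.77975 <1
  x=-0.967: |R|=0.50054 <1
  x=-0.950: |R|=0.50125 <1
  x=-2.205: |R|=1.22601 >1
  x=-2.170: |R|=1.18445 >1
  x=-2.142: |R|=1.15208 >1
Stable set (-2.0000, 0).

(-2.0000,0); λ=-10 ⇒ h* = (2)/10 = 0.2000.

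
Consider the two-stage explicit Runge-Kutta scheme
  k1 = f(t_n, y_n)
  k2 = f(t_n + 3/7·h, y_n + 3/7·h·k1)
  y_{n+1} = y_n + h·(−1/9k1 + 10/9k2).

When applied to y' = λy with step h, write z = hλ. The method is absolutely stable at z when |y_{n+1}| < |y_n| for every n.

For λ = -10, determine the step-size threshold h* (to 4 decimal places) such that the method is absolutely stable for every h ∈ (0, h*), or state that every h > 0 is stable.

(-2.1000,0); λ=-10 ⇒ h* = (21/10)/10 = 0.2100.

Test eqn y'=λy, z=hλ:
  k1=λy_n ⇒ h·k1=z·y_n;  k2=λ(1+3/7z)y_n ⇒ h·k2=z(1+3/7z)y_n
  y_{n+1}/y_n = 1 − 1/9z + 10/9z(1+3/7z) = 1 + z + 10/21z²
  ⇒ R(z) = 1 + z + 10/21z².

Boundary: |R(x)|=1, x<0.
x=-0.46: |R|=0.6408
R=1: x+10/21x²=0 ⇒ x=−21/10=-2.1000; min R=1−1/(4·10/21)=0.4750>−1
Confirm numerically:
  x=-1.914: |R|=0.83047 <1
  x=-1.588: |R|=0.61283 <1
  x=-0.905: |R|=0.48501 <1
  x=-2.439: |R|=1.39372 >1
  x=-2.344: |R|=1.27235 >1
  x=-2.192: |R|=1.09603 >1
Stable set (-2.1000, 0).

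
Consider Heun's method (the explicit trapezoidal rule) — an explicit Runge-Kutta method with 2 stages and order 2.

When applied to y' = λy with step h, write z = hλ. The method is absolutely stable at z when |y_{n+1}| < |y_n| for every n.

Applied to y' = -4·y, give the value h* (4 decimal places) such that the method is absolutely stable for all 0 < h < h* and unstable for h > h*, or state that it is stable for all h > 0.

(-2.0000,0); λ=-4 ⇒ h* = 0.5000.

On y'=λy, z=hλ:
  order 2, 2-stage ⇒ R(z)=1+z+z^2/2
  (e.g. R(-0.76)=0.52880, |R|=0.52880)

Need |R(x)|<1, x<0.
x=-0.76: |R|=0.5288
|R(-1.64)|=0.7048 |R(-0.89)|=0.5061 |R(-0.65)|=0.5613
Bisect:
  x_lo=-2.5650 |R|=1.7247  x_hi=-0.1555 |R|=0.8566
  mid=-1.36027 |R|=0.56490 →hi
  mid=-1.96266 |R|=0.96336 →hi
  mid=-2.26385 |R|=1.29866 →lo
  mid=-2.11326 |R|=1.11967 →lo
  mid=-2.03796 |R|=1.03868 →lo
  mid=-2.00031 |R|=1.00031 →lo
  mid=-1.98148 |R|=0.98166 →hi
  mid=-1.99090 |R|=0.99094 →hi
  mid=-1.99560 |R|=0.99561 →hi
  mid=-1.99796 |R|=0.99796 →hi
  ...
  [-2.00001,-1.99987] ⇒ x*=-2.0000
Stable set (-2.0000, 0).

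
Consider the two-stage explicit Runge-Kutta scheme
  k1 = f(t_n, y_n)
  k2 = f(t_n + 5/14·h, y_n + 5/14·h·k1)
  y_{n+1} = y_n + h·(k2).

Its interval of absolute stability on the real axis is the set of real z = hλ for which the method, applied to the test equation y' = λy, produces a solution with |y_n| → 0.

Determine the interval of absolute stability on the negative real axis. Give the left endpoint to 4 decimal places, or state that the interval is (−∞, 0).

(-2.8000, 0).

Set f=λy, z=hλ:
  k1=λy_n ⇒ h·k1=z·y_n;  k2=λ(1+5/14z)y_n ⇒ h·k2=z(1+5/14z)y_n
  y_{n+1}/y_n = 1 + z(1+5/14z) = 1 + z + 5/14z²
  ⇒ R(z) = 1 + z + 5/14z².

Need |R(x)|<1, x<0.
x=-1.3: |R|=0.3036
R=1: x+5/14x²=0 ⇒ x=−14/5=-2.8000; min R=1−1/(4·5/14)=0.3000>−1
Confirm numerically:
  x=-2.433: |R|=0.68110 <1
  x=-1.545: |R|=0.30751 <1
  x=-1.359: |R|=0.30060 <1
  x=-1.271: |R|=0.30594 <1
  x=-3.331: |R|=1.63170 >1
  x=-3.085: |R|=1.31401 >1
So |R|<1 on (-2.8000, 0).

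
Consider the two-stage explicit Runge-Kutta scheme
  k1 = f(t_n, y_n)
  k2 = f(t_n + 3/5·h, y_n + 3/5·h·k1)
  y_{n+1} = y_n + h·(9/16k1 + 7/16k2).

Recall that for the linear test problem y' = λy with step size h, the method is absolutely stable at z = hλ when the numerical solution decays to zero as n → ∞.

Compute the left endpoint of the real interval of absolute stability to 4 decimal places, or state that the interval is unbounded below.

Test eqn y'=λy, z=hλ:
  k1=λy_n ⇒ h·k1=z·y_n;  k2=λ(1+3/5z)y_n ⇒ h·k2=z(1+3/5z)y_n
  y_{n+1}/y_n = 1 + 9/16z + 7/16z(1+3/5z) = 1 + z + 21/80z²
  so R(z) = 1 + z + 21/80z².

Boundary: |R(x)|=1, x<0.
x=-0.31: |R|=0.7152
R=1: x+21/80x²=0 ⇒ x=−80/21=-3.8095; min R=1−1/(4·21/80)=0.0476>−1
Confirm numerically:
  x=-2.770: |R|=0.24414 <1
  x=-2.709: |R|=0.21740 <1
  x=-2.569: |R|=0.16344 <1
  x=-3.986: |R|=1.18465 >1
  x=-3.976: |R|=1.17375 >1
Interval (-3.8095, 0).

z* = -3.8095.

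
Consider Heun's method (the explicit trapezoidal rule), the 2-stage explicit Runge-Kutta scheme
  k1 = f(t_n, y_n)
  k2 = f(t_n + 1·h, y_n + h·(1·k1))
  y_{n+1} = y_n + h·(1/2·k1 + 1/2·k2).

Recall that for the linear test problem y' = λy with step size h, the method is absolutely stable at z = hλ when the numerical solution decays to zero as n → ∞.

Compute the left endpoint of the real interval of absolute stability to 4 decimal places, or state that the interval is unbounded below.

With y'=λy (z=hλ):
  order 2, 2-stage ⇒ R(z)=1+z+z^2/2
  (e.g. R(-1.75)=0.78125, |R|=0.78125)

Boundary: |R(x)|=1, x<0.
x=-1.75: |R|=0.7812
|R(-2.22)|=1.2442 |R(-0.81)|=0.5181 |R(-0.64)|=0.5648
Bisect:
  x_lo=-2.3791 |R|=1.4509  x_hi=-0.3544 |R|=0.7084
  mid=-1.36676 |R|=0.56726 →hi
  mid=-1.87291 |R|=0.88099 →hi
  mid=-2.12599 |R|=1.13393 →lo
  mid=-1.99945 |R|=0.99945 →hi
  mid=-2.06272 |R|=1.06469 →lo
  mid=-2.03109 |R|=1.03157 →lo
  mid=-2.01527 |R|=1.01538 →lo
  mid=-2.00736 |R|=1.00739 →lo
  mid=-2.00340 |R|=1.00341 →lo
  ...
  [-2.00007,-1.99994] ⇒ x*=-2.0000
Interval (-2.0000, 0).

left endpoint -2.0000.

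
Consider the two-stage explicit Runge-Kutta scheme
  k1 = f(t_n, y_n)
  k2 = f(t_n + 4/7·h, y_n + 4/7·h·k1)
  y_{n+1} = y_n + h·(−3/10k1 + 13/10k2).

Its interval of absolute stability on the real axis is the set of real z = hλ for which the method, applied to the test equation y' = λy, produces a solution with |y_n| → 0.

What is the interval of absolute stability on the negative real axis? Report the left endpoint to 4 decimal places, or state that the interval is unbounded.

Set f=λy, z=hλ:
  k1=λy_n ⇒ h·k1=z·y_n;  k2=λ(1+4/7z)y_n ⇒ h·k2=z(1+4/7z)y_n
  y_{n+1}/y_n = 1 − 3/10z + 13/10z(1+4/7z) = 1 + z + 26/35z²
  Hence R(z) = 1 + z + 26/35z².

Boundary: |R(x)|=1, x<0.
x=-0.65: |R|=0.6639
R=1: x+26/35x²=0 ⇒ x=−35/26=-1.3462; min R=1−1/(4·26/35)=0.6635>−1
Confirm numerically:
  x=-0.996: |R|=0.74093 <1
  x=-0.954: |R|=0.72209 <1
  x=-0.900: |R|=0.70171 <1
  x=-1.775: |R|=1.56546 >1
  x=-1.550: |R|=1.23471 >1
  x=-1.369: |R|=1.02323 >1
So |R|<1 on (-1.3462, 0).

z∈(-1.3462,0).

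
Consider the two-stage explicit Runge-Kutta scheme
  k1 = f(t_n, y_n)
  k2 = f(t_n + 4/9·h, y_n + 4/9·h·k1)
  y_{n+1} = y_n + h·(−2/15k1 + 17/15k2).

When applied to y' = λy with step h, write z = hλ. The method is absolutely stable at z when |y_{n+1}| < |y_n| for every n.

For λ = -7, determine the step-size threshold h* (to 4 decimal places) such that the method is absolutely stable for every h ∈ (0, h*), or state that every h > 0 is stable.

(-1.9853,0); λ=-7 ⇒ h* = (135/68)/7 = 0.2836.

On y'=λy, z=hλ:
  k1=λy_n ⇒ h·k1=z·y_n;  k2=λ(1+4/9z)y_n ⇒ h·k2=z(1+4/9z)y_n
  y_{n+1}/y_n = 1 − 2/15z + 17/15z(1+4/9z) = 1 + z + 68/135z²
  R(z) = 1 + z + 68/135z².

Find x<0 with |R(x)|<1.
x=-0.48: |R|=0.6361
R=1: x+68/135x²=0 ⇒ x=−135/68=-1.9853; min R=1−1/(4·68/135)=0.5037>−1
Confirm numerically:
  x=-1.826: |R|=0.85349 <1
  x=-1.776: |R|=0.81277 <1
  x=-1.395: |R|=0.58522 <1
  x=-2.419: |R|=1.52845 >1
  x=-2.395: |R|=1.49426 >1
  x=-2.383: |R|=1.47738 >1
Stable set (-1.9853, 0).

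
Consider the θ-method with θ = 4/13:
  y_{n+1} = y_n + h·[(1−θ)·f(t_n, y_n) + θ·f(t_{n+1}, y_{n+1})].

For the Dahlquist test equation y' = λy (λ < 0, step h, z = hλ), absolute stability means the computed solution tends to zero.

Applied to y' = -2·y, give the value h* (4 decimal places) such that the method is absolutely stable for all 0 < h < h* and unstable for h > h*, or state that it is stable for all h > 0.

(-5.2000,0); λ=-2 ⇒ h* = (26/5)/2 = 2.6000.

With y'=λy (z=hλ):
  y_{n+1} = y_n + z·[9/13·y_n + 4/13·y_{n+1}] ⇒ (1 − 4/13z)y_{n+1} = (1 + 9/13z)y_n
  ⇒ R(z) = (1 + 9/13z)/(1 − 4/13z).

Solve |R(x)|<1 on ℝ⁻.
x=-1.38: |R|=0.0313
R=−1: 1+9/13x = −1+4/13x ⇒ -5/13x=2 ⇒ x=2/(-5/13)=-5.2000
Confirm numerically:
  x=-3.604: |R|=0.70893 <1
  x=-3.045: |R|=0.57208 <1
  x=-2.166: |R|=0.29976 <1
  x=-2.119: |R|=0.28269 <1
  x=-5.282: |R|=1.01201 >1
  x=-5.257: |R|=1.00838 >1
Stable set (-5.2000, 0).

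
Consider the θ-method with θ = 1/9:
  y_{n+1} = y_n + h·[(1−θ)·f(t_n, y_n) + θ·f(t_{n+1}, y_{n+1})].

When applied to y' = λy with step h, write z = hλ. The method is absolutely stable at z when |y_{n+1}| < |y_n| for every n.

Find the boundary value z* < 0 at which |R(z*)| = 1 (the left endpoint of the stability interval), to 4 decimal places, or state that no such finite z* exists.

z* = -2.5714.

On y'=λy, z=hλ:
  y_{n+1} = y_n + z·[8/9·y_n + 1/9·y_{n+1}] ⇒ (1 − 1/9z)y_{n+1} = (1 + 8/9z)y_n
  R(z) = (1 + 8/9z)/(1 − 1/9z).

Find x<0 with |R(x)|<1.
x=-1.12: |R|=0.0040
R=−1: 1+8/9x = −1+1/9x ⇒ -7/9x=2 ⇒ x=2/(-7/9)=-2.5714
Confirm numerically:
  x=-2.416: |R|=0.90470 <1
  x=-2.201: |R|=0.76850 <1
  x=-1.625: |R|=0.37647 <1
  x=-1.493: |R|=0.28057 <1
  x=-3.145: |R|=1.33059 >1
  x=-3.107: |R|=1.30966 >1
Stable set (-2.5714, 0).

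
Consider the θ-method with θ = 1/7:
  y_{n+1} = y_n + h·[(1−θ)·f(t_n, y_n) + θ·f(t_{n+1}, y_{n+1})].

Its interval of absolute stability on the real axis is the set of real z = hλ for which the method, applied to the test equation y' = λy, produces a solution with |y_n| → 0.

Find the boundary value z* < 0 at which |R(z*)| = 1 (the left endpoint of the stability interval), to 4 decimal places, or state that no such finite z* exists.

z* = -2.8000.

With y'=λy (z=hλ):
  y_{n+1} = y_n + z·[6/7·y_n + 1/7·y_{n+1}] ⇒ (1 − 1/7z)y_{n+1} = (1 + 6/7z)y_n
  R(z) = (1 + 6/7z)/(1 − 1/7z).

Solve |R(x)|<1 on ℝ⁻.
x=-1.56: |R|=0.2757
R=−1: 1+6/7x = −1+1/7x ⇒ -5/7x=2 ⇒ x=2/(-5/7)=-2.8000
Confirm numerically:
  x=-2.724: |R|=0.96092 <1
  x=-2.403: |R|=0.78890 <1
  x=-2.387: |R|=0.78001 <1
  x=-2.089: |R|=0.60887 <1
  x=-3.156: |R|=1.17527 >1
  x=-2.917: |R|=1.05899 >1
  x=-2.833: |R|=1.01678 >1
So |R|<1 on (-2.8000, 0).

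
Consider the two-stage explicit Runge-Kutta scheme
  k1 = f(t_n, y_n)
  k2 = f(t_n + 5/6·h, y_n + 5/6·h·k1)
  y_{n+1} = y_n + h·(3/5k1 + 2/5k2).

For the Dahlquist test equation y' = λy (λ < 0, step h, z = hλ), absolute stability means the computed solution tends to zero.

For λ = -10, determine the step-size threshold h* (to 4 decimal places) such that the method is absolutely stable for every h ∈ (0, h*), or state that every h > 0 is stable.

Test eqn y'=λy, z=hλ:
  k1=λy_n ⇒ h·k1=z·y_n;  k2=λ(1+5/6z)y_n ⇒ h·k2=z(1+5/6z)y_n
  y_{n+1}/y_n = 1 + 3/5z + 2/5z(1+5/6z) = 1 + z + 1/3z²
  ⇒ R(z) = 1 + z + 1/3z².

Find x<0 with |R(x)|<1.
x=-1.21: |R|=0.2780
R=1: x+1/3x²=0 ⇒ x=−3=-3.0000; min R=1−1/(4·1/3)=0.2500>−1
Confirm numerically:
  x=-2.634: |R|=0.67865 <1
  x=-2.555: |R|=0.62101 <1
  x=-2.341: |R|=0.48576 <1
  x=-1.863: |R|=0.29392 <1
  x=-3.585: |R|=1.69907 >1
  x=-3.482: |R|=1.55944 >1
  x=-3.338: |R|=1.37608 >1
So |R|<1 on (-3.0000, 0).

(-3.0000,0); λ=-10 ⇒ h* = (3)/10 = 0.3000.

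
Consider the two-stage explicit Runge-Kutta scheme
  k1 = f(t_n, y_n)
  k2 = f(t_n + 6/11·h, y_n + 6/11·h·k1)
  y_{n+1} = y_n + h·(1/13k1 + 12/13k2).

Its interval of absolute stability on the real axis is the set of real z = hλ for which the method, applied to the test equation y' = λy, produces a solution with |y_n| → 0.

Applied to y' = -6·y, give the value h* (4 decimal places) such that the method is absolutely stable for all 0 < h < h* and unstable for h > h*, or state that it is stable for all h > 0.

Set f=λy, z=hλ:
  k1=λy_n ⇒ h·k1=z·y_n;  k2=λ(1+6/11z)y_n ⇒ h·k2=z(1+6/11z)y_n
  y_{n+1}/y_n = 1 + 1/13z + 12/13z(1+6/11z) = 1 + z + 72/143z²
  ⇒ R(z) = 1 + z + 72/143z².

Solve |R(x)|<1 on ℝ⁻.
x=-0.76: |R|=0.5308
R=1: x+72/143x²=0 ⇒ x=−143/72=-1.9861; min R=1−1/(4·72/143)=0.5035>−1
Confirm numerically:
  x=-1.352: |R|=0.56834 <1
  x=-1.208: |R|=0.52673 <1
  x=-1.125: |R|=0.51224 <1
  x=-0.965: |R|=0.50387 <1
  x=-2.369: |R|=1.45670 >1
  x=-2.209: |R|=1.24790 >1
  x=-2.022: |R|=1.03654 >1
Stable set (-1.9861, 0).

(-1.9861,0); λ=-6 ⇒ h* = (143/72)/6 = 0.3310.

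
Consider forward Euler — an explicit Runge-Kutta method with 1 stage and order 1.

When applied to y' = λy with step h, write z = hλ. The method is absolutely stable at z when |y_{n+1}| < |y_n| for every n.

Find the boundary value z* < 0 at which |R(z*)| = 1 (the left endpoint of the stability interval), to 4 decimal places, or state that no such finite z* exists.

left endpoint -2.0000.

Set f=λy, z=hλ:
  order 1, 1-stage ⇒ R(z)=1+z
  (e.g. R(-0.48)=0.52000, |R|=0.52000)

Solve |R(x)|<1 on ℝ⁻.
x=-0.48: |R|=0.5200
|R(-2.08)|=1.0800 |R(-0.99)|=0.0100 |R(-0.89)|=0.1100
Bisect:
  x_lo=-2.8028 |R|=1.8028  x_hi=-0.3686 |R|=0.6314
  mid=-1.58574 |R|=0.58574 →hi
  mid=-2.19429 |R|=1.19429 →lo
  mid=-1.89002 |R|=0.89002 →hi
  mid=-2.04216 |R|=1.04216 →lo
  mid=-1.96609 |R|=0.96609 →hi
  mid=-2.00412 |R|=1.00412 →lo
  mid=-1.98510 |R|=0.98510 →hi
  mid=-1.99461 |R|=0.99461 →hi
  mid=-1.99937 |R|=0.99937 →hi
  ...
  [-2.00011,-1.99996] ⇒ x*=-2.0000
So |R|<1 on (-2.0000, 0).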